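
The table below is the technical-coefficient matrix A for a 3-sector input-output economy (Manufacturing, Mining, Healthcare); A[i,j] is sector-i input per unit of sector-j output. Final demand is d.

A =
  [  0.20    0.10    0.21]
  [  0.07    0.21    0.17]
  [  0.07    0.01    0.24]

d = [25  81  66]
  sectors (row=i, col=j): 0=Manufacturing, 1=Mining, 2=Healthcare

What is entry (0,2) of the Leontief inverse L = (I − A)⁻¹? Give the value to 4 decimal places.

Form M = I − A:
  [  0.80   -0.10   -0.21]
  [ -0.07    0.79   -0.17]
  [ -0.07   -0.01    0.76]
Leontief inverse L = M⁻¹:
  [  1.2996    0.1695    0.3970]
  [  0.1413    1.2879    0.3271]
  [  0.1216    0.0326    1.3567]
Total output x = L · d:
  x_0 = 1.2996·25 + 0.1695·81 + 0.3970·66 = 72.4240
  x_1 = 0.1413·25 + 1.2879·81 + 0.3271·66 = 129.4385
  x_2 = 0.1216·25 + 0.0326·81 + 1.3567·66 = 95.2159

L[0,2] = 0.3970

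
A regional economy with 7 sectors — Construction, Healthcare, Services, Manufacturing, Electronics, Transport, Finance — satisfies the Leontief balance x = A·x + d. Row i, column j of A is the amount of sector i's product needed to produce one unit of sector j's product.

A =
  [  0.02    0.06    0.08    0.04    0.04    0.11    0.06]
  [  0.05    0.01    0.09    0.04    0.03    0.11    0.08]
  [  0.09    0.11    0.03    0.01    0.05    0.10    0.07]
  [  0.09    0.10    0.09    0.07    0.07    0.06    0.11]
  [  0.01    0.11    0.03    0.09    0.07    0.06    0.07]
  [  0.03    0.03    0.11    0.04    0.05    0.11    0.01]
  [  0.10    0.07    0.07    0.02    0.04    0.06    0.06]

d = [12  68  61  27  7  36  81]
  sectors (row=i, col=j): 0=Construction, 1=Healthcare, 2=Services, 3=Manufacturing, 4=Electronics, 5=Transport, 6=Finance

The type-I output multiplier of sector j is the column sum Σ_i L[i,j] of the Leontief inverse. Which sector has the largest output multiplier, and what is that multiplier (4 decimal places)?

Form M = I − A:
  [  0.98   -0.06   -0.08   -0.04   -0.04   -0.11   -0.06]
  [ -0.05    0.99   -0.09   -0.04   -0.03   -0.11   -0.08]
  [ -0.09   -0.11    0.97   -0.01   -0.05   -0.10   -0.07]
  [ -0.09   -0.10   -0.09    0.93   -0.07   -0.06   -0.11]
  [ -0.01   -0.11   -0.03   -0.09    0.93   -0.06   -0.07]
  [ -0.03   -0.03   -0.11   -0.04   -0.05    0.89   -0.01]
  [ -0.10   -0.07   -0.07   -0.02   -0.04   -0.06    0.94]
Leontief inverse L = M⁻¹:
  [  1.0610    0.1070    0.1335    0.0687    0.0753    0.1760    0.1023]
  [  0.0918    1.0595    0.1428    0.0676    0.0655    0.1755    0.1213]
  [  0.1302    0.1566    1.0910    0.0425    0.0869    0.1746    0.1162]
  [  0.1501    0.1704    0.1654    1.1129    0.1205    0.1533    0.1772]
  [  0.0558    0.1618    0.0890    0.1258    1.1093    0.1284    0.1227]
  [  0.0664    0.0767    0.1580    0.0675    0.0841    1.1726    0.0492]
  [  0.1392    0.1174    0.1235    0.0488    0.0745    0.1284    1.1045]
Total output x = L · d:
  x_0 = 1.0610·12 + 0.1070·68 + 0.1335·61 + 0.0687·27 + 0.0753·7 + 0.1760·36 + 0.1023·81 = 45.1548
  x_1 = 0.0918·12 + 1.0595·68 + 0.1428·61 + 0.0676·27 + 0.0655·7 + 0.1755·36 + 0.1213·81 = 100.2910
  x_2 = 0.1302·12 + 0.1566·68 + 1.0910·61 + 0.0425·27 + 0.0869·7 + 0.1746·36 + 0.1162·81 = 96.2092
  x_3 = 0.1501·12 + 0.1704·68 + 0.1654·61 + 1.1129·27 + 0.1205·7 + 0.1533·36 + 0.1772·81 = 74.2440
  x_4 = 0.0558·12 + 0.1618·68 + 0.0890·61 + 0.1258·27 + 1.1093·7 + 0.1284·36 + 0.1227·81 = 42.8225
  x_5 = 0.0664·12 + 0.0767·68 + 0.1580·61 + 0.0675·27 + 0.0841·7 + 1.1726·36 + 0.0492·81 = 64.2566
  x_6 = 0.1392·12 + 0.1174·68 + 0.1235·61 + 0.0488·27 + 0.0745·7 + 0.1284·36 + 1.1045·81 = 113.1103
Output multipliers (column sums of L):
  Construction: 1.6944
  Healthcare: 1.8495
  Services: 1.9031
  Manufacturing: 1.5338
  Electronics: 1.6161
  Transport: 2.1087
  Finance: 1.7934

Transport (2.1087)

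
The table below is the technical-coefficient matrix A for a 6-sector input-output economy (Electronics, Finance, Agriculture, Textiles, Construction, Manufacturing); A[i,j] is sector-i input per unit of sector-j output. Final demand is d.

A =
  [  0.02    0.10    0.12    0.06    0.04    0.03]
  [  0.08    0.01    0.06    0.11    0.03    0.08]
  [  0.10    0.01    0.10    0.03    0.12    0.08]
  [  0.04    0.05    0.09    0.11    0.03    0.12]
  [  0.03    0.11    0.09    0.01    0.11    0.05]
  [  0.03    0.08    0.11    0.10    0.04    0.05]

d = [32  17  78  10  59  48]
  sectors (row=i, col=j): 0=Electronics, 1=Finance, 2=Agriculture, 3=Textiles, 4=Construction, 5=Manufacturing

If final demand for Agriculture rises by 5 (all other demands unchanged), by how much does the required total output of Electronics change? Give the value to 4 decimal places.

0.8881

Form M = I − A:
  [  0.98   -0.10   -0.12   -0.06   -0.04   -0.03]
  [ -0.08    0.99   -0.06   -0.11   -0.03   -0.08]
  [ -0.10   -0.01    0.90   -0.03   -0.12   -0.08]
  [ -0.04   -0.05   -0.09    0.89   -0.03   -0.12]
  [ -0.03   -0.11   -0.09   -0.01    0.89   -0.05]
  [ -0.03   -0.08   -0.11   -0.10   -0.04    0.95]
Leontief inverse L = M⁻¹:
  [  1.0582    0.1293    0.1776    0.1028    0.0828    0.0766]
  [  0.1103    1.0480    0.1222    0.1559    0.0677    0.1253]
  [  0.1367    0.0589    1.1734    0.0722    0.1745    0.1264]
  [  0.0793    0.0911    0.1622    1.1662    0.0757    0.1751]
  [  0.0679    0.1473    0.1514    0.0516    1.1580    0.0948]
  [  0.0697    0.1149    0.1752    0.1497    0.0852    1.1027]
Total output x = L · d:
  x_0 = 1.0582·32 + 0.1293·17 + 0.1776·78 + 0.1028·10 + 0.0828·59 + 0.0766·48 = 59.5029
  x_1 = 0.1103·32 + 1.0480·17 + 0.1222·78 + 0.1559·10 + 0.0677·59 + 0.1253·48 = 42.4444
  x_2 = 0.1367·32 + 0.0589·17 + 1.1734·78 + 0.0722·10 + 0.1745·59 + 0.1264·48 = 113.9807
  x_3 = 0.0793·32 + 0.0911·17 + 0.1622·78 + 1.1662·10 + 0.0757·59 + 0.1751·48 = 41.2738
  x_4 = 0.0679·32 + 0.1473·17 + 0.1514·78 + 0.0516·10 + 1.1580·59 + 0.0948·48 = 89.8767
  x_5 = 0.0697·32 + 0.1149·17 + 0.1752·78 + 0.1497·10 + 0.0852·59 + 1.1027·48 = 77.3063
Δx_0 = L[0,2] · Δd_2 = 0.1776 · 5 = 0.8881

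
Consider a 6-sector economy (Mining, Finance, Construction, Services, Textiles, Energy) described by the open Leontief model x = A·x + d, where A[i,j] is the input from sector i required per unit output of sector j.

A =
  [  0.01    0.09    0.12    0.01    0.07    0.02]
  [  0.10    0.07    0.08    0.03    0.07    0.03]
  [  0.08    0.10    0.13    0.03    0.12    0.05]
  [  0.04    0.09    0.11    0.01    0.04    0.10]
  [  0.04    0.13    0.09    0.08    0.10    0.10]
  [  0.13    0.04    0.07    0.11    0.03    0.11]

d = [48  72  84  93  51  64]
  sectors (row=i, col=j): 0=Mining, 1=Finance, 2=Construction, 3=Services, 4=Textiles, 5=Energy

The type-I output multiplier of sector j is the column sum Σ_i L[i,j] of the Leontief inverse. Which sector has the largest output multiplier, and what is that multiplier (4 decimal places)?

Construction (2.0774)

Form M = I − A:
  [  0.99   -0.09   -0.12   -0.01   -0.07   -0.02]
  [ -0.10    0.93   -0.08   -0.03   -0.07   -0.03]
  [ -0.08   -0.10    0.87   -0.03   -0.12   -0.05]
  [ -0.04   -0.09   -0.11    0.99   -0.04   -0.10]
  [ -0.04   -0.13   -0.09   -0.08    0.90   -0.10]
  [ -0.13   -0.04   -0.07   -0.11   -0.03    0.89]
Leontief inverse L = M⁻¹:
  [  1.0529    0.1441    0.1801    0.0365    0.1206    0.0563]
  [  0.1429    1.1311    0.1495    0.0581    0.1240    0.0702]
  [  0.1425    0.1844    1.2241    0.0719    0.1954    0.1082]
  [  0.0947    0.1491    0.1803    1.0448    0.0943    0.1453]
  [  0.1109    0.2139    0.1856    0.1264    1.1723    0.1660]
  [  0.1869    0.1120    0.1578    0.1470    0.0897    1.1670]
Total output x = L · d:
  x_0 = 1.0529·48 + 0.1441·72 + 0.1801·84 + 0.0365·93 + 0.1206·51 + 0.0563·64 = 89.1867
  x_1 = 0.1429·48 + 1.1311·72 + 0.1495·84 + 0.0581·93 + 0.1240·51 + 0.0702·64 = 117.0774
  x_2 = 0.1425·48 + 0.1844·72 + 1.2241·84 + 0.0719·93 + 0.1954·51 + 0.1082·64 = 146.5208
  x_3 = 0.0947·48 + 0.1491·72 + 0.1803·84 + 1.0448·93 + 0.0943·51 + 0.1453·64 = 141.7011
  x_4 = 0.1109·48 + 0.2139·72 + 0.1856·84 + 0.1264·93 + 1.1723·51 + 0.1660·64 = 118.4817
  x_5 = 0.1869·48 + 0.1120·72 + 0.1578·84 + 0.1470·93 + 0.0897·51 + 1.1670·64 = 123.2308
Output multipliers (column sums of L):
  Mining: 1.7309
  Finance: 1.9346
  Construction: 2.0774
  Services: 1.4847
  Textiles: 1.7963
  Energy: 1.7131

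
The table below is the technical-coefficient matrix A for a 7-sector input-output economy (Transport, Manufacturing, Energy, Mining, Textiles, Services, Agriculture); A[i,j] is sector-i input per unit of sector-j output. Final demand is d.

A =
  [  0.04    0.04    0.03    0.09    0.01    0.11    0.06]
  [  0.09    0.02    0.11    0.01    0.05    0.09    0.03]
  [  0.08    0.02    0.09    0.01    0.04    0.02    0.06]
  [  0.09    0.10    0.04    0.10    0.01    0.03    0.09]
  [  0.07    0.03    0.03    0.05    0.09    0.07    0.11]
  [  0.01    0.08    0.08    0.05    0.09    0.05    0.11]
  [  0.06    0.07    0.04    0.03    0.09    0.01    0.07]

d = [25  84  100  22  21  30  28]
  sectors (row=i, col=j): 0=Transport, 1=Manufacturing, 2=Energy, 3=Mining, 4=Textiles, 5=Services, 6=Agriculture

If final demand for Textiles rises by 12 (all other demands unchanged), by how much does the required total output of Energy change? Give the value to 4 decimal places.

Form M = I − A:
  [  0.96   -0.04   -0.03   -0.09   -0.01   -0.11   -0.06]
  [ -0.09    0.98   -0.11   -0.01   -0.05   -0.09   -0.03]
  [ -0.08   -0.02    0.91   -0.01   -0.04   -0.02   -0.06]
  [ -0.09   -0.10   -0.04    0.90   -0.01   -0.03   -0.09]
  [ -0.07   -0.03   -0.03   -0.05    0.91   -0.07   -0.11]
  [ -0.01   -0.08   -0.08   -0.05   -0.09    0.95   -0.11]
  [ -0.06   -0.07   -0.04   -0.03   -0.09   -0.01    0.93]
Leontief inverse L = M⁻¹:
  [  1.0782    0.0790    0.0694    0.1236    0.0456    0.1422    0.1108]
  [  0.1276    1.0516    0.1506    0.0406    0.0867    0.1261    0.0810]
  [  0.1122    0.0439    1.1201    0.0338    0.0677    0.0478    0.0978]
  [  0.1404    0.1413    0.0860    1.1391    0.0470    0.0724    0.1435]
  [  0.1154    0.0710    0.0708    0.0880    1.1358    0.1098    0.1702]
  [  0.0615    0.1187    0.1277    0.0827    0.1381    1.0882    0.1691]
  [  0.1003    0.0988    0.0750    0.0586    0.1253    0.0454    1.1156]
Total output x = L · d:
  x_0 = 1.0782·25 + 0.0790·84 + 0.0694·100 + 0.1236·22 + 0.0456·21 + 0.1422·30 + 0.1108·28 = 51.5700
  x_1 = 0.1276·25 + 1.0516·84 + 0.1506·100 + 0.0406·22 + 0.0867·21 + 0.1261·30 + 0.0810·28 = 115.3504
  x_2 = 0.1122·25 + 0.0439·84 + 1.1201·100 + 0.0338·22 + 0.0677·21 + 0.0478·30 + 0.0978·28 = 124.8390
  x_3 = 0.1404·25 + 0.1413·84 + 0.0860·100 + 1.1391·22 + 0.0470·21 + 0.0724·30 + 0.1435·28 = 56.2153
  x_4 = 0.1154·25 + 0.0710·84 + 0.0708·100 + 0.0880·22 + 1.1358·21 + 0.1098·30 + 0.1702·28 = 49.7844
  x_5 = 0.0615·25 + 0.1187·84 + 0.1277·100 + 0.0827·22 + 0.1381·21 + 1.0882·30 + 0.1691·28 = 66.3723
  x_6 = 0.1003·25 + 0.0988·84 + 0.0750·100 + 0.0586·22 + 0.1253·21 + 0.0454·30 + 1.1156·28 = 54.8313
Δx_2 = L[2,4] · Δd_4 = 0.0677 · 12 = 0.8119

0.8119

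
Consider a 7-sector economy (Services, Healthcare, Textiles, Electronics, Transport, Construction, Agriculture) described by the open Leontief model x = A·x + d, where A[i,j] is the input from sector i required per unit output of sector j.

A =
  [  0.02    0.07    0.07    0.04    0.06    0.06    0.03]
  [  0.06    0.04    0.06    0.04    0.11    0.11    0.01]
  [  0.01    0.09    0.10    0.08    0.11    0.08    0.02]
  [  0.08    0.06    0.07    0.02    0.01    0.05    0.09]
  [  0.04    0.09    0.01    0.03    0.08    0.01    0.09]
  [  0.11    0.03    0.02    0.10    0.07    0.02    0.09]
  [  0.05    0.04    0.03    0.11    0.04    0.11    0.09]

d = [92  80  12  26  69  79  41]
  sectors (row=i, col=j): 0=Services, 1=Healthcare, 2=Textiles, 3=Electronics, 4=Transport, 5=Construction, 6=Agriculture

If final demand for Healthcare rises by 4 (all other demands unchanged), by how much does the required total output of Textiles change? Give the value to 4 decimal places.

0.5686

Form M = I − A:
  [  0.98   -0.07   -0.07   -0.04   -0.06   -0.06   -0.03]
  [ -0.06    0.96   -0.06   -0.04   -0.11   -0.11   -0.01]
  [ -0.01   -0.09    0.90   -0.08   -0.11   -0.08   -0.02]
  [ -0.08   -0.06   -0.07    0.98   -0.01   -0.05   -0.09]
  [ -0.04   -0.09   -0.01   -0.03    0.92   -0.01   -0.09]
  [ -0.11   -0.03   -0.02   -0.10   -0.07    0.98   -0.09]
  [ -0.05   -0.04   -0.03   -0.11   -0.04   -0.11    0.91]
Leontief inverse L = M⁻¹:
  [  1.0526    0.1065    0.1004    0.0759    0.1044    0.0969    0.0655]
  [  0.1002    1.0850    0.0935    0.0823    0.1620    0.1477    0.0561]
  [  0.0558    0.1422    1.1420    0.1276    0.1714    0.1288    0.0708]
  [  0.1134    0.0981    0.1051    1.0634    0.0561    0.0956    0.1273]
  [  0.0711    0.1246    0.0367    0.0647    1.1209    0.0503    0.1268]
  [  0.1481    0.0747    0.0571    0.1415    0.1141    1.0664    0.1377]
  [  0.0988    0.0846    0.0685    0.1605    0.0883    0.1587    1.1449]
Total output x = L · d:
  x_0 = 1.0526·92 + 0.1065·80 + 0.1004·12 + 0.0759·26 + 0.1044·69 + 0.0969·79 + 0.0655·41 = 126.0812
  x_1 = 0.1002·92 + 1.0850·80 + 0.0935·12 + 0.0823·26 + 0.1620·69 + 0.1477·79 + 0.0561·41 = 124.4226
  x_2 = 0.0558·92 + 0.1422·80 + 1.1420·12 + 0.1276·26 + 0.1714·69 + 0.1288·79 + 0.0708·41 = 58.4433
  x_3 = 0.1134·92 + 0.0981·80 + 0.1051·12 + 1.0634·26 + 0.0561·69 + 0.0956·79 + 0.1273·41 = 63.8363
  x_4 = 0.0711·92 + 0.1246·80 + 0.0367·12 + 0.0647·26 + 1.1209·69 + 0.0503·79 + 0.1268·41 = 105.1488
  x_5 = 0.1481·92 + 0.0747·80 + 0.0571·12 + 0.1415·26 + 0.1141·69 + 1.0664·79 + 0.1377·41 = 121.7279
  x_6 = 0.0988·92 + 0.0846·80 + 0.0685·12 + 0.1605·26 + 0.0883·69 + 0.1587·79 + 1.1449·41 = 86.4311
Δx_2 = L[2,1] · Δd_1 = 0.1422 · 4 = 0.5686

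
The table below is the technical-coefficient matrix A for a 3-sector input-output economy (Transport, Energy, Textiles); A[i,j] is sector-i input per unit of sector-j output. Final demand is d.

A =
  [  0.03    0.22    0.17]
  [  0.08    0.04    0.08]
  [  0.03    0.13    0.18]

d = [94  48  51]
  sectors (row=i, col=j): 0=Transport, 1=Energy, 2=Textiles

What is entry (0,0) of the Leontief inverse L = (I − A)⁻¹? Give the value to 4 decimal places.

L[0,0] = 1.0614

Form M = I − A:
  [  0.97   -0.22   -0.17]
  [ -0.08    0.96   -0.08]
  [ -0.03   -0.13    0.82]
Leontief inverse L = M⁻¹:
  [  1.0614    0.2767    0.2470]
  [  0.0929    1.0798    0.1246]
  [  0.0536    0.1813    1.2483]
Total output x = L · d:
  x_0 = 1.0614·94 + 0.2767·48 + 0.2470·51 = 125.6504
  x_1 = 0.0929·94 + 1.0798·48 + 0.1246·51 = 66.9210
  x_2 = 0.0536·94 + 0.1813·48 + 1.2483·51 = 77.4015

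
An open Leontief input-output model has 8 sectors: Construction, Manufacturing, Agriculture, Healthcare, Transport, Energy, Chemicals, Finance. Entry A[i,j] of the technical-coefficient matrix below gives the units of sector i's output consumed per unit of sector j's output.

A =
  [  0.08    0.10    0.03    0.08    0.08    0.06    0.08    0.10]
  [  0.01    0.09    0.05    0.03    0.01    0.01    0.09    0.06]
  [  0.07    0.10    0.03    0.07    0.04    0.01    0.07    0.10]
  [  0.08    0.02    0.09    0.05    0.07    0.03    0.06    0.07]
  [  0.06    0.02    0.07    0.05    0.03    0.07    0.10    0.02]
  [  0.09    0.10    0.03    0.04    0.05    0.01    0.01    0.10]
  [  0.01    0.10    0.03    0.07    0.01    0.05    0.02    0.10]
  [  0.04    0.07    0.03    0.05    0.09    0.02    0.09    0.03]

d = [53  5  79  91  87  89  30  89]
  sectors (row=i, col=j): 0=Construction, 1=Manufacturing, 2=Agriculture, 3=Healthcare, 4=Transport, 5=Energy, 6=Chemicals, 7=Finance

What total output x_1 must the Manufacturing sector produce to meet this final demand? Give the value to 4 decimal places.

37.7307

Form M = I − A:
  [  0.92   -0.10   -0.03   -0.08   -0.08   -0.06   -0.08   -0.10]
  [ -0.01    0.91   -0.05   -0.03   -0.01   -0.01   -0.09   -0.06]
  [ -0.07   -0.10    0.97   -0.07   -0.04   -0.01   -0.07   -0.10]
  [ -0.08   -0.02   -0.09    0.95   -0.07   -0.03   -0.06   -0.07]
  [ -0.06   -0.02   -0.07   -0.05    0.97   -0.07   -0.10   -0.02]
  [ -0.09   -0.10   -0.03   -0.04   -0.05    0.99   -0.01   -0.10]
  [ -0.01   -0.10   -0.03   -0.07   -0.01   -0.05    0.98   -0.10]
  [ -0.04   -0.07   -0.03   -0.05   -0.09   -0.02   -0.09    0.97]
Leontief inverse L = M⁻¹:
  [  1.1343    0.1803    0.0799    0.1386    0.1315    0.0962    0.1538    0.1748]
  [  0.0344    1.1384    0.0761    0.0624    0.0345    0.0273    0.1299    0.1032]
  [  0.1108    0.1650    1.0698    0.1173    0.0816    0.0384    0.1312    0.1595]
  [  0.1264    0.0843    0.1280    1.0995    0.1124    0.0597    0.1187    0.1315]
  [  0.1006    0.0803    0.1027    0.0935    1.0648    0.0950    0.1456    0.0794]
  [  0.1282    0.1579    0.0649    0.0818    0.0889    1.0354    0.0681    0.1512]
  [  0.0427    0.1506    0.0615    0.1043    0.0431    0.0678    1.0670    0.1455]
  [  0.0751    0.1237    0.0650    0.0906    0.1209    0.0467    0.1398    1.0813]
Total output x = L · d:
  x_0 = 1.1343·53 + 0.1803·5 + 0.0799·79 + 0.1386·91 + 0.1315·87 + 0.0962·89 + 0.1538·30 + 0.1748·89 = 120.1077
  x_1 = 0.0344·53 + 1.1384·5 + 0.0761·79 + 0.0624·91 + 0.0345·87 + 0.0273·89 + 0.1299·30 + 0.1032·89 = 37.7307
  x_2 = 0.1108·53 + 0.1650·5 + 1.0698·79 + 0.1173·91 + 0.0816·87 + 0.0384·89 + 0.1312·30 + 0.1595·89 = 130.5371
  x_3 = 0.1264·53 + 0.0843·5 + 0.1280·79 + 1.0995·91 + 0.1124·87 + 0.0597·89 + 0.1187·30 + 0.1315·89 = 147.6430
  x_4 = 0.1006·53 + 0.0803·5 + 0.1027·79 + 0.0935·91 + 1.0648·87 + 0.0950·89 + 0.1456·30 + 0.0794·89 = 134.8862
  x_5 = 0.1282·53 + 0.1579·5 + 0.0649·79 + 0.0818·91 + 0.0889·87 + 1.0354·89 + 0.0681·30 + 0.1512·89 = 135.5328
  x_6 = 0.0427·53 + 0.1506·5 + 0.0615·79 + 0.1043·91 + 0.0431·87 + 0.0678·89 + 1.0670·30 + 0.1455·89 = 72.1003
  x_7 = 0.0751·53 + 0.1237·5 + 0.0650·79 + 0.0906·91 + 0.1209·87 + 0.0467·89 + 0.1398·30 + 1.0813·89 = 133.0754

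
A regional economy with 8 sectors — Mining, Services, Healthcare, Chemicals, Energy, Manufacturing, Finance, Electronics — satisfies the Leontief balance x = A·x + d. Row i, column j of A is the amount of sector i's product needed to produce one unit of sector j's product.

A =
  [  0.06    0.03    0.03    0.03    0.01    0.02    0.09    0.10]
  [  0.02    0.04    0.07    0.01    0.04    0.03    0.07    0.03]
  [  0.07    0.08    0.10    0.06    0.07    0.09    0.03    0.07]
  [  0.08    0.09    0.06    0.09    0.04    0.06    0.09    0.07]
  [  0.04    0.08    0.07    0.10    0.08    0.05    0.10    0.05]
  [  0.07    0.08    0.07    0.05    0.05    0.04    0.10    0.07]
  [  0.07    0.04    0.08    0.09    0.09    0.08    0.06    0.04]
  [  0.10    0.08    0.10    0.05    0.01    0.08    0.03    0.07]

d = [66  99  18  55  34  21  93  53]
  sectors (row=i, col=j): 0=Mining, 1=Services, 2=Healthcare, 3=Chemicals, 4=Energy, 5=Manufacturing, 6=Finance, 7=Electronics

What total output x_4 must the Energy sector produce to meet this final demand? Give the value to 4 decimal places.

Form M = I − A:
  [  0.94   -0.03   -0.03   -0.03   -0.01   -0.02   -0.09   -0.10]
  [ -0.02    0.96   -0.07   -0.01   -0.04   -0.03   -0.07   -0.03]
  [ -0.07   -0.08    0.90   -0.06   -0.07   -0.09   -0.03   -0.07]
  [ -0.08   -0.09   -0.06    0.91   -0.04   -0.06   -0.09   -0.07]
  [ -0.04   -0.08   -0.07   -0.10    0.92   -0.05   -0.10   -0.05]
  [ -0.07   -0.08   -0.07   -0.05   -0.05    0.96   -0.10   -0.07]
  [ -0.07   -0.04   -0.08   -0.09   -0.09   -0.08    0.94   -0.04]
  [ -0.10   -0.08   -0.10   -0.05   -0.01   -0.08   -0.03    0.93]
Leontief inverse L = M⁻¹:
  [  1.1104    0.0755    0.0847    0.0730    0.0435    0.0640    0.1378    0.1468]
  [  0.0596    1.0800    0.1177    0.0482    0.0740    0.0678    0.1117    0.0676]
  [  0.1420    0.1543    1.1832    0.1251    0.1243    0.1539    0.1089    0.1417]
  [  0.1536    0.1623    0.1428    1.1570    0.0949    0.1249    0.1700    0.1414]
  [  0.1128    0.1547    0.1543    0.1717    1.1395    0.1168    0.1811    0.1195]
  [  0.1370    0.1456    0.1471    0.1119    0.1019    1.1007    0.1716    0.1346]
  [  0.1415    0.1136    0.1604    0.1593    0.1462    0.1434    1.1405    0.1106]
  [  0.1656    0.1442    0.1736    0.1043    0.0552    0.1365    0.0988    1.1361]
Total output x = L · d:
  x_0 = 1.1104·66 + 0.0755·99 + 0.0847·18 + 0.0730·55 + 0.0435·34 + 0.0640·21 + 0.1378·93 + 0.1468·53 = 109.7208
  x_1 = 0.0596·66 + 1.0800·99 + 0.1177·18 + 0.0482·55 + 0.0740·34 + 0.0678·21 + 0.1117·93 + 0.0676·53 = 133.5347
  x_2 = 0.1420·66 + 0.1543·99 + 1.1832·18 + 0.1251·55 + 0.1243·34 + 0.1539·21 + 0.1089·93 + 0.1417·53 = 77.9171
  x_3 = 0.1536·66 + 0.1623·99 + 0.1428·18 + 1.1570·55 + 0.0949·34 + 0.1249·21 + 0.1700·93 + 0.1414·53 = 121.5705
  x_4 = 0.1128·66 + 0.1547·99 + 0.1543·18 + 0.1717·55 + 1.1395·34 + 0.1168·21 + 0.1811·93 + 0.1195·53 = 99.3533
  x_5 = 0.1370·66 + 0.1456·99 + 0.1471·18 + 0.1119·55 + 0.1019·34 + 1.1007·21 + 0.1716·93 + 0.1346·53 = 81.9308
  x_6 = 0.1415·66 + 0.1136·99 + 0.1604·18 + 0.1593·55 + 0.1462·34 + 0.1434·21 + 1.1405·93 + 0.1106·53 = 152.1503
  x_7 = 0.1656·66 + 0.1442·99 + 0.1736·18 + 0.1043·55 + 0.0552·34 + 0.1365·21 + 0.0988·93 + 1.1361·53 = 108.2125

99.3533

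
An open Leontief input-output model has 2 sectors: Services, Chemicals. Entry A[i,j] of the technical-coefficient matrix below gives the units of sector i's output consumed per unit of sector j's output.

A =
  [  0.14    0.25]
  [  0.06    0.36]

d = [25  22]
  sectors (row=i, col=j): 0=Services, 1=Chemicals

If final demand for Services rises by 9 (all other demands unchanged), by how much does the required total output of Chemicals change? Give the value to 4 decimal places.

1.0086

Form M = I − A:
  [  0.86   -0.25]
  [ -0.06    0.64]
Leontief inverse L = M⁻¹:
  [  1.1954    0.4669]
  [  0.1121    1.6063]
Total output x = L · d:
  x_0 = 1.1954·25 + 0.4669·22 = 40.1569
  x_1 = 0.1121·25 + 1.6063·22 = 38.1397
Δx_1 = L[1,0] · Δd_0 = 0.1121 · 9 = 1.0086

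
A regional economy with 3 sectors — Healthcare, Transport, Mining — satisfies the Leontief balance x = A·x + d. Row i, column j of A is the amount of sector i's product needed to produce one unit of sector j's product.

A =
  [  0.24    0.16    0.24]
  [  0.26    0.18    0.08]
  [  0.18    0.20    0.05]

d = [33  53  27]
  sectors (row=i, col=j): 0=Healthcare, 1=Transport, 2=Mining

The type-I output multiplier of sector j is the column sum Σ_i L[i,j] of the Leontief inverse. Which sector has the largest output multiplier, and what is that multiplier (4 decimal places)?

Form M = I − A:
  [  0.76   -0.16   -0.24]
  [ -0.26    0.82   -0.08]
  [ -0.18   -0.20    0.95]
Leontief inverse L = M⁻¹:
  [  1.5567    0.4080    0.4276]
  [  0.5333    1.3849    0.2514]
  [  0.4072    0.3689    1.1866]
Total output x = L · d:
  x_0 = 1.5567·33 + 0.4080·53 + 0.4276·27 = 84.5415
  x_1 = 0.5333·33 + 1.3849·53 + 0.2514·27 = 97.7840
  x_2 = 0.4072·33 + 0.3689·53 + 1.1866·27 = 65.0255
Output multipliers (column sums of L):
  Healthcare: 2.4972
  Transport: 2.1618
  Mining: 1.8655

Healthcare (2.4972)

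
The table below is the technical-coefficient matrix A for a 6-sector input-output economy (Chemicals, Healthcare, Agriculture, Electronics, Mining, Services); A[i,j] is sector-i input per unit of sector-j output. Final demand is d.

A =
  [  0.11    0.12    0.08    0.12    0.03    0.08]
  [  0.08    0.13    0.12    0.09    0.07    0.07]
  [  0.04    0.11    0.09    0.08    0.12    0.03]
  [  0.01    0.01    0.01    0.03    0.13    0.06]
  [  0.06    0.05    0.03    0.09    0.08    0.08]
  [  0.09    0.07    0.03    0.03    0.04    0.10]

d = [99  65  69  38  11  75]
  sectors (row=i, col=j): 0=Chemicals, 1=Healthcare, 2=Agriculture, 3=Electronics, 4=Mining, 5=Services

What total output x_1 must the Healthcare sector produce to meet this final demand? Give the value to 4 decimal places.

Form M = I − A:
  [  0.89   -0.12   -0.08   -0.12   -0.03   -0.08]
  [ -0.08    0.87   -0.12   -0.09   -0.07   -0.07]
  [ -0.04   -0.11    0.91   -0.08   -0.12   -0.03]
  [ -0.01   -0.01   -0.01    0.97   -0.13   -0.06]
  [ -0.06   -0.05   -0.03   -0.09    0.92   -0.08]
  [ -0.09   -0.07   -0.03   -0.03   -0.04    0.90]
Leontief inverse L = M⁻¹:
  [  1.1717    0.1992    0.1396    0.1892    0.1047    0.1462]
  [  0.1433    1.2140    0.1840    0.1637    0.1502    0.1376]
  [  0.0901    0.1761    1.1407    0.1417    0.1889    0.0860]
  [  0.0367    0.0375    0.0282    1.0591    0.1614    0.0921]
  [  0.1027    0.0993    0.0652    0.1362    1.1312    0.1287]
  [  0.1371    0.1259    0.0701    0.0777    0.0841    1.1481]
Total output x = L · d:
  x_0 = 1.1717·99 + 0.1992·65 + 0.1396·69 + 0.1892·38 + 0.1047·11 + 0.1462·75 = 157.8953
  x_1 = 0.1433·99 + 1.2140·65 + 0.1840·69 + 0.1637·38 + 0.1502·11 + 0.1376·75 = 123.9787
  x_2 = 0.0901·99 + 0.1761·65 + 1.1407·69 + 0.1417·38 + 0.1889·11 + 0.0860·75 = 112.9805
  x_3 = 0.0367·99 + 0.0375·65 + 0.0282·69 + 1.0591·38 + 0.1614·11 + 0.0921·75 = 56.9415
  x_4 = 0.1027·99 + 0.0993·65 + 0.0652·69 + 0.1362·38 + 1.1312·11 + 0.1287·75 = 48.3839
  x_5 = 0.1371·99 + 0.1259·65 + 0.0701·69 + 0.0777·38 + 0.0841·11 + 1.1481·75 = 116.5801

123.9787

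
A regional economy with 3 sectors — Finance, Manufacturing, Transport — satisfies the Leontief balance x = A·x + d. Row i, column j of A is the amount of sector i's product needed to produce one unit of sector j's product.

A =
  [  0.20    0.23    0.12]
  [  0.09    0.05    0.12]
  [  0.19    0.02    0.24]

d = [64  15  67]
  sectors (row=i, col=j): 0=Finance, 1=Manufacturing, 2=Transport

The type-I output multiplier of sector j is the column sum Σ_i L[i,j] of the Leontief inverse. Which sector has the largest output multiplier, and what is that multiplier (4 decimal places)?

Finance (1.8638)

Form M = I − A:
  [  0.80   -0.23   -0.12]
  [ -0.09    0.95   -0.12]
  [ -0.19   -0.02    0.76]
Leontief inverse L = M⁻¹:
  [  1.3505    0.3326    0.2658]
  [  0.1712    1.0983    0.2004]
  [  0.3421    0.1120    1.3875]
Total output x = L · d:
  x_0 = 1.3505·64 + 0.3326·15 + 0.2658·67 = 109.2277
  x_1 = 0.1712·64 + 1.0983·15 + 0.2004·67 = 40.8582
  x_2 = 0.3421·64 + 0.1120·15 + 1.3875·67 = 116.5400
Output multipliers (column sums of L):
  Finance: 1.8638
  Manufacturing: 1.5429
  Transport: 1.8537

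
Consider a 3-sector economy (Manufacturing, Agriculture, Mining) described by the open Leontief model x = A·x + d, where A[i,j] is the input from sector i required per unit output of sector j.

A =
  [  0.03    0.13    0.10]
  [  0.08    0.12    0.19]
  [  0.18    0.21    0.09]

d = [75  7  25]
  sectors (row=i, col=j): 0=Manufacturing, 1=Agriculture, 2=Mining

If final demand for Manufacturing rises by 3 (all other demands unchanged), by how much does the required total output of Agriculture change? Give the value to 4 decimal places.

Form M = I − A:
  [  0.97   -0.13   -0.10]
  [ -0.08    0.88   -0.19]
  [ -0.18   -0.21    0.91]
Leontief inverse L = M⁻¹:
  [  1.0768    0.1971    0.1595]
  [  0.1514    1.2237    0.2721]
  [  0.2479    0.3214    1.1932]
Total output x = L · d:
  x_0 = 1.0768·75 + 0.1971·7 + 0.1595·25 = 86.1257
  x_1 = 0.1514·75 + 1.2237·7 + 0.2721·25 = 26.7255
  x_2 = 0.2479·75 + 0.3214·7 + 1.1932·25 = 50.6758
Δx_1 = L[1,0] · Δd_0 = 0.1514 · 3 = 0.4543

0.4543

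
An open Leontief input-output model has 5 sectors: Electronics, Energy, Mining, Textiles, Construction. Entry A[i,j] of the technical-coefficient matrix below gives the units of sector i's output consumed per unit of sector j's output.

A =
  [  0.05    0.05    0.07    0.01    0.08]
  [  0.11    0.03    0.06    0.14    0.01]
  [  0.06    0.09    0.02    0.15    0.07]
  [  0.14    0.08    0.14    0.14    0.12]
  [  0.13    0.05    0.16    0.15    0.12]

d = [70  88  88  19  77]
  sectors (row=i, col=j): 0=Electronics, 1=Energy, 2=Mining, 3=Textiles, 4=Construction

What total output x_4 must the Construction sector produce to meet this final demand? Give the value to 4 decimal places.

Form M = I − A:
  [  0.95   -0.05   -0.07   -0.01   -0.08]
  [ -0.11    0.97   -0.06   -0.14   -0.01]
  [ -0.06   -0.09    0.98   -0.15   -0.07]
  [ -0.14   -0.08   -0.14    0.86   -0.12]
  [ -0.13   -0.05   -0.16   -0.15    0.88]
Leontief inverse L = M⁻¹:
  [  1.0946    0.0783    0.1116    0.0656    0.1182]
  [  0.1712    1.0713    0.1183    0.2085    0.0656]
  [  0.1381    0.1351    1.0943    0.2378    0.1336]
  [  0.2500    0.1515    0.2441    1.2708    0.2172]
  [  0.2391    0.1228    0.2638    0.2814    1.2189]
Total output x = L · d:
  x_0 = 1.0946·70 + 0.0783·88 + 0.1116·88 + 0.0656·19 + 0.1182·77 = 103.6831
  x_1 = 0.1712·70 + 1.0713·88 + 0.1183·88 + 0.2085·19 + 0.0656·77 = 125.6805
  x_2 = 0.1381·70 + 0.1351·88 + 1.0943·88 + 0.2378·19 + 0.1336·77 = 132.6603
  x_3 = 0.2500·70 + 0.1515·88 + 0.2441·88 + 1.2708·19 + 0.2172·77 = 93.1836
  x_4 = 0.2391·70 + 0.1228·88 + 0.2638·88 + 0.2814·19 + 1.2189·77 = 149.9614

149.9614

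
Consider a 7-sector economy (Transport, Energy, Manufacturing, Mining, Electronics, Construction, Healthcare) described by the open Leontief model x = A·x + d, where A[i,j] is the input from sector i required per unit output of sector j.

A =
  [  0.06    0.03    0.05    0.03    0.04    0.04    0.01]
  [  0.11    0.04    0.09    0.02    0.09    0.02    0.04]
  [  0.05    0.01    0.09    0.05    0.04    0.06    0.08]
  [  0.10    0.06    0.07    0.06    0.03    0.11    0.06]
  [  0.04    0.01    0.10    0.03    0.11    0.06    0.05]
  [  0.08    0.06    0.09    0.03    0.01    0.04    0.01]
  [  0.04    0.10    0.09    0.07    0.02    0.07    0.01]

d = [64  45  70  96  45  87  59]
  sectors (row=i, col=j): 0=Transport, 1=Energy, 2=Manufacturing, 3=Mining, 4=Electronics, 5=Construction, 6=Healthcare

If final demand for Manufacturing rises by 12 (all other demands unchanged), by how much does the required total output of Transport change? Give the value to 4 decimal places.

Form M = I − A:
  [  0.94   -0.03   -0.05   -0.03   -0.04   -0.04   -0.01]
  [ -0.11    0.96   -0.09   -0.02   -0.09   -0.02   -0.04]
  [ -0.05   -0.01    0.91   -0.05   -0.04   -0.06   -0.08]
  [ -0.10   -0.06   -0.07    0.94   -0.03   -0.11   -0.06]
  [ -0.04   -0.01   -0.10   -0.03    0.89   -0.06   -0.05]
  [ -0.08   -0.06   -0.09   -0.03   -0.01    0.96   -0.01]
  [ -0.04   -0.10   -0.09   -0.07   -0.02   -0.07    0.99]
Leontief inverse L = M⁻¹:
  [  1.0874    0.0449    0.0830    0.0459    0.0600    0.0623    0.0260]
  [  0.1495    1.0622    0.1423    0.0455    0.1242    0.0550    0.0655]
  [  0.0885    0.0369    1.1402    0.0771    0.0650    0.0962    0.1035]
  [  0.1533    0.0935    0.1321    1.0911    0.0627    0.1519    0.0868]
  [  0.0783    0.0336    0.1547    0.0567    1.1422    0.0971    0.0768]
  [  0.1148    0.0782    0.1299    0.0496    0.0332    1.0662    0.0303]
  [  0.0876    0.1253    0.1430    0.0953    0.0507    0.1049    1.0370]
Total output x = L · d:
  x_0 = 1.0874·64 + 0.0449·45 + 0.0830·70 + 0.0459·96 + 0.0600·45 + 0.0623·87 + 0.0260·59 = 91.4865
  x_1 = 0.1495·64 + 1.0622·45 + 0.1423·70 + 0.0455·96 + 0.1242·45 + 0.0550·87 + 0.0655·59 = 85.9394
  x_2 = 0.0885·64 + 0.0369·45 + 1.1402·70 + 0.0771·96 + 0.0650·45 + 0.0962·87 + 0.1035·59 = 111.9386
  x_3 = 0.1533·64 + 0.0935·45 + 0.1321·70 + 1.0911·96 + 0.0627·45 + 0.1519·87 + 0.0868·59 = 149.1690
  x_4 = 0.0783·64 + 0.0336·45 + 0.1547·70 + 0.0567·96 + 1.1422·45 + 0.0971·87 + 0.0768·59 = 87.1719
  x_5 = 0.1148·64 + 0.0782·45 + 0.1299·70 + 0.0496·96 + 0.0332·45 + 1.0662·87 + 0.0303·59 = 120.7568
  x_6 = 0.0876·64 + 0.1253·45 + 0.1430·70 + 0.0953·96 + 0.0507·45 + 0.1049·87 + 1.0370·59 = 102.9961
Δx_0 = L[0,2] · Δd_2 = 0.0830 · 12 = 0.9965

0.9965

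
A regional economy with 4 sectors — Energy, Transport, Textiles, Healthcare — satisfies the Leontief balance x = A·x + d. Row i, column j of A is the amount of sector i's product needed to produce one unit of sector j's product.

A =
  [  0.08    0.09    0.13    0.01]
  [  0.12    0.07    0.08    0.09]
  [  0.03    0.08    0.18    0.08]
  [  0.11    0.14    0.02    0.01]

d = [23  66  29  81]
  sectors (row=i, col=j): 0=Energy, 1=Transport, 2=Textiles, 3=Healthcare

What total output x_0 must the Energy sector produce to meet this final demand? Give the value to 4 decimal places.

42.8570

Form M = I − A:
  [  0.92   -0.09   -0.13   -0.01]
  [ -0.12    0.93   -0.08   -0.09]
  [ -0.03   -0.08    0.82   -0.08]
  [ -0.11   -0.14   -0.02    0.99]
Leontief inverse L = M⁻¹:
  [  1.1147    0.1300    0.1903    0.0385]
  [  0.1643    1.1203    0.1382    0.1147]
  [  0.0713    0.1312    1.2464    0.1134]
  [  0.1485    0.1755    0.0659    1.0329]
Total output x = L · d:
  x_0 = 1.1147·23 + 0.1300·66 + 0.1903·29 + 0.0385·81 = 42.8570
  x_1 = 0.1643·23 + 1.1203·66 + 0.1382·29 + 0.1147·81 = 91.0157
  x_2 = 0.0713·23 + 0.1312·66 + 1.2464·29 + 0.1134·81 = 55.6255
  x_3 = 0.1485·23 + 0.1755·66 + 0.0659·29 + 1.0329·81 = 100.5747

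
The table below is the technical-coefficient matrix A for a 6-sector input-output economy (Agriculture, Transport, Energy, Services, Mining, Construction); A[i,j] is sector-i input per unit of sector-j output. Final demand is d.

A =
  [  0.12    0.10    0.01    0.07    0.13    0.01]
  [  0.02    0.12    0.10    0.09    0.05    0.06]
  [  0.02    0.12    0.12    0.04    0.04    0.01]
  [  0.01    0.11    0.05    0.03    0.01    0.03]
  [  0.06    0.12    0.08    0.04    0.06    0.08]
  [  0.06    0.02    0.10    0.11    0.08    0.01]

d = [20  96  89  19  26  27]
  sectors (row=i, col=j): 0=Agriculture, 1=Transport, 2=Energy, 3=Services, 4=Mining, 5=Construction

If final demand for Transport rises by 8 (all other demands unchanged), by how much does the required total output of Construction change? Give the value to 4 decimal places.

Form M = I − A:
  [  0.88   -0.10   -0.01   -0.07   -0.13   -0.01]
  [ -0.02    0.88   -0.10   -0.09   -0.05   -0.06]
  [ -0.02   -0.12    0.88   -0.04   -0.04   -0.01]
  [ -0.01   -0.11   -0.05    0.97   -0.01   -0.03]
  [ -0.06   -0.12   -0.08   -0.04    0.94   -0.08]
  [ -0.06   -0.02   -0.10   -0.11   -0.08    0.99]
Leontief inverse L = M⁻¹:
  [  1.1580    0.1793    0.0608    0.1146    0.1770    0.0410]
  [  0.0439    1.1936    0.1612    0.1338    0.0851    0.0853]
  [  0.0384    0.1835    1.1716    0.0745    0.0684    0.0311]
  [  0.0225    0.1513    0.0853    1.0564    0.0298    0.0447]
  [  0.0910    0.1932    0.1402    0.0877    1.1026    0.1058]
  [  0.0848    0.0859    0.1461    0.1416    0.1118    1.0310]
Total output x = L · d:
  x_0 = 1.1580·20 + 0.1793·96 + 0.0608·89 + 0.1146·19 + 0.1770·26 + 0.0410·27 = 53.6651
  x_1 = 0.0439·20 + 1.1936·96 + 0.1612·89 + 0.1338·19 + 0.0851·26 + 0.0853·27 = 136.8665
  x_2 = 0.0384·20 + 0.1835·96 + 1.1716·89 + 0.0745·19 + 0.0684·26 + 0.0311·27 = 126.6900
  x_3 = 0.0225·20 + 0.1513·96 + 0.0853·89 + 1.0564·19 + 0.0298·26 + 0.0447·27 = 44.6168
  x_4 = 0.0910·20 + 0.1932·96 + 0.1402·89 + 0.0877·19 + 1.1026·26 + 0.1058·27 = 66.0364
  x_5 = 0.0848·20 + 0.0859·96 + 0.1461·89 + 0.1416·19 + 0.1118·26 + 1.0310·27 = 56.3808
Δx_5 = L[5,1] · Δd_1 = 0.0859 · 8 = 0.6875

0.6875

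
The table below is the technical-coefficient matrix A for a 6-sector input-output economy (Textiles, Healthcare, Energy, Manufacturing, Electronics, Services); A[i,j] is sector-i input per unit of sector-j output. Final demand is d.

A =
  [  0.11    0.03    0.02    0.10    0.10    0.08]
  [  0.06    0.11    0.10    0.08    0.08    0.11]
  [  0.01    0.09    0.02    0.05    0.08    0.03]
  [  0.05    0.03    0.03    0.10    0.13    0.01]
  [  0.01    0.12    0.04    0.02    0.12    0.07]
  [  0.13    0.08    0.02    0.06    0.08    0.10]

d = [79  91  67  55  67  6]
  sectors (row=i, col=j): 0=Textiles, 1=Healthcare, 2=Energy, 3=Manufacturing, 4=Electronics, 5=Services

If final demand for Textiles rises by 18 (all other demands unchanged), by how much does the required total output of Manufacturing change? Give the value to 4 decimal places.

1.4123

Form M = I − A:
  [  0.89   -0.03   -0.02   -0.10   -0.10   -0.08]
  [ -0.06    0.89   -0.10   -0.08   -0.08   -0.11]
  [ -0.01   -0.09    0.98   -0.05   -0.08   -0.03]
  [ -0.05   -0.03   -0.03    0.90   -0.13   -0.01]
  [ -0.01   -0.12   -0.04   -0.02    0.88   -0.07]
  [ -0.13   -0.08   -0.02   -0.06   -0.08    0.90]
Leontief inverse L = M⁻¹:
  [  1.1594    0.0847    0.0469    0.1516    0.1780    0.1305]
  [  0.1168    1.1849    0.1381    0.1414    0.1703    0.1746]
  [  0.0362    0.1327    1.0438    0.0810    0.1290    0.0652]
  [  0.0785    0.0764    0.0530    1.1369    0.1928    0.0457]
  [  0.0475    0.1816    0.0722    0.0599    1.1847    0.1216]
  [  0.1881    0.1417    0.0522    0.1174    0.1619    1.1608]
Total output x = L · d:
  x_0 = 1.1594·79 + 0.0847·91 + 0.0469·67 + 0.1516·55 + 0.1780·67 + 0.1305·6 = 123.4821
  x_1 = 0.1168·79 + 1.1849·91 + 0.1381·67 + 0.1414·55 + 0.1703·67 + 0.1746·6 = 146.5475
  x_2 = 0.0362·79 + 0.1327·91 + 1.0438·67 + 0.0810·55 + 0.1290·67 + 0.0652·6 = 98.3591
  x_3 = 0.0785·79 + 0.0764·91 + 0.0530·67 + 1.1369·55 + 0.1928·67 + 0.0457·6 = 92.4256
  x_4 = 0.0475·79 + 0.1816·91 + 0.0722·67 + 0.0599·55 + 1.1847·67 + 0.1216·6 = 108.5113
  x_5 = 0.1881·79 + 0.1417·91 + 0.0522·67 + 0.1174·55 + 0.1619·67 + 1.1608·6 = 55.5223
Δx_3 = L[3,0] · Δd_0 = 0.0785 · 18 = 1.4123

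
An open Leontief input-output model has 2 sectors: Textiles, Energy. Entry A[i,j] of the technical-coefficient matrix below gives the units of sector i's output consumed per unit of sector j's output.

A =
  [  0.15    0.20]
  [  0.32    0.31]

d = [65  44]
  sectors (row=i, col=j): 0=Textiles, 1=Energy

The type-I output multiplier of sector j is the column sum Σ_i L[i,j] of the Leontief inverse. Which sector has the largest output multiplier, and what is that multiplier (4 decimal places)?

Energy (2.0096)

Form M = I − A:
  [  0.85   -0.20]
  [ -0.32    0.69]
Leontief inverse L = M⁻¹:
  [  1.3206    0.3828]
  [  0.6124    1.6268]
Total output x = L · d:
  x_0 = 1.3206·65 + 0.3828·44 = 102.6794
  x_1 = 0.6124·65 + 1.6268·44 = 111.3876
Output multipliers (column sums of L):
  Textiles: 1.9330
  Energy: 2.0096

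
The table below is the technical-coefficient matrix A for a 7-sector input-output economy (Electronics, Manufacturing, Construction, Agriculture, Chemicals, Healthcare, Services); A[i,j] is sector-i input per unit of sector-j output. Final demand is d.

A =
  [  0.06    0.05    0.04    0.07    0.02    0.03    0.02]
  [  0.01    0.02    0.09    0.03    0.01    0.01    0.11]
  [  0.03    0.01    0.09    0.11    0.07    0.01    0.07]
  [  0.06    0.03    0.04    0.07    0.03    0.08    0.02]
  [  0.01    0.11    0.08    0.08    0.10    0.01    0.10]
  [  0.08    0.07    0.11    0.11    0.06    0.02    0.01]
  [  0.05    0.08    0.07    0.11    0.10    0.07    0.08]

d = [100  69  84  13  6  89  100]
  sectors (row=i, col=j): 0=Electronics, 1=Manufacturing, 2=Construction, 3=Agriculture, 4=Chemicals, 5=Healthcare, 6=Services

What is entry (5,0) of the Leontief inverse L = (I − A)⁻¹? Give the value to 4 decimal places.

Form M = I − A:
  [  0.94   -0.05   -0.04   -0.07   -0.02   -0.03   -0.02]
  [ -0.01    0.98   -0.09   -0.03   -0.01   -0.01   -0.11]
  [ -0.03   -0.01    0.91   -0.11   -0.07   -0.01   -0.07]
  [ -0.06   -0.03   -0.04    0.93   -0.03   -0.08   -0.02]
  [ -0.01   -0.11   -0.08   -0.08    0.90   -0.01   -0.10]
  [ -0.08   -0.07   -0.11   -0.11   -0.06    0.98   -0.01]
  [ -0.05   -0.08   -0.07   -0.11   -0.10   -0.07    0.92]
Leontief inverse L = M⁻¹:
  [  1.0805    0.0709    0.0720    0.1066    0.0421    0.0469    0.0448]
  [  0.0304    1.0439    0.1260    0.0747    0.0423    0.0295    0.1416]
  [  0.0574    0.0435    1.1355    0.1667    0.1101    0.0363    0.1088]
  [  0.0858    0.0566    0.0790    1.1150    0.0576    0.0989    0.0462]
  [  0.0395    0.1528    0.1413    0.1469    1.1498    0.0393    0.1585]
  [  0.1098    0.1023    0.1613    0.1688    0.0972    1.0450    0.0525]
  [  0.0886    0.1291    0.1383    0.1871    0.1536    0.1035    1.1367]
Total output x = L · d:
  x_0 = 1.0805·100 + 0.0709·69 + 0.0720·84 + 0.1066·13 + 0.0421·6 + 0.0469·89 + 0.0448·100 = 129.2807
  x_1 = 0.0304·100 + 1.0439·69 + 0.1260·84 + 0.0747·13 + 0.0423·6 + 0.0295·89 + 0.1416·100 = 103.6733
  x_2 = 0.0574·100 + 0.0435·69 + 1.1355·84 + 0.1667·13 + 0.1101·6 + 0.0363·89 + 0.1088·100 = 121.0584
  x_3 = 0.0858·100 + 0.0566·69 + 0.0790·84 + 1.1150·13 + 0.0576·6 + 0.0989·89 + 0.0462·100 = 47.3827
  x_4 = 0.0395·100 + 0.1528·69 + 0.1413·84 + 0.1469·13 + 1.1498·6 + 0.0393·89 + 0.1585·100 = 54.5123
  x_5 = 0.1098·100 + 0.1023·69 + 0.1613·84 + 0.1688·13 + 0.0972·6 + 1.0450·89 + 0.0525·100 = 132.6073
  x_6 = 0.0886·100 + 0.1291·69 + 0.1383·84 + 0.1871·13 + 0.1536·6 + 0.1035·89 + 1.1367·100 = 155.6281

L[5,0] = 0.1098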